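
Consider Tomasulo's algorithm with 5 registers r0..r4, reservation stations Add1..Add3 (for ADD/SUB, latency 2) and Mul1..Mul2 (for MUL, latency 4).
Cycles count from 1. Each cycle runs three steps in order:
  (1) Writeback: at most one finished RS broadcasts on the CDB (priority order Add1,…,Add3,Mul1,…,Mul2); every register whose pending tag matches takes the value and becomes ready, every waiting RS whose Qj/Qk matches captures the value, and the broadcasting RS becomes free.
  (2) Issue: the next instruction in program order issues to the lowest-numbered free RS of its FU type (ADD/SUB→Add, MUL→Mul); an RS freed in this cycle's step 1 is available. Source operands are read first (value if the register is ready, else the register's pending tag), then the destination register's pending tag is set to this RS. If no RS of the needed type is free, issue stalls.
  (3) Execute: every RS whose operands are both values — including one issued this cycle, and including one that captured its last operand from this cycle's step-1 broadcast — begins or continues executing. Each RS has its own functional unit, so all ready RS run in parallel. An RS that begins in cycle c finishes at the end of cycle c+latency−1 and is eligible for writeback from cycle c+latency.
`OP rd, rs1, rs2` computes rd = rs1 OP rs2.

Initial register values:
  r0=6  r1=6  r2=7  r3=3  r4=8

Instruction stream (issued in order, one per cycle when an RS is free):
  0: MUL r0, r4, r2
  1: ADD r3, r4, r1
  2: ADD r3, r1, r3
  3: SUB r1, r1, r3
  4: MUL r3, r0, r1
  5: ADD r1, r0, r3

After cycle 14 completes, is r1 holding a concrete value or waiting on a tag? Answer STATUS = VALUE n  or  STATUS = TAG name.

cycle 1: issue MUL r0<-Mul1 // r0:Mul1,r1:6,r2:7,r3:3,r4:8
cycle 2: issue ADD r3<-Add1 // r0:Mul1,r1:6,r2:7,r3:Add1,r4:8
cycle 3: issue ADD r3<-Add2 // r0:Mul1,r1:6,r2:7,r3:Add2,r4:8
cycle 4: CDB Add1=14; issue SUB r1<-Add1 // r0:Mul1,r1:Add1,r2:7,r3:Add2,r4:8
cycle 5: CDB Mul1=56; issue MUL r3<-Mul1 // r0:56,r1:Add1,r2:7,r3:Mul1,r4:8
cycle 6: CDB Add2=20; issue ADD r1<-Add2 // r0:56,r1:Add2,r2:7,r3:Mul1,r4:8
cycle 7: - // r0:56,r1:Add2,r2:7,r3:Mul1,r4:8
cycle 8: CDB Add1=-14 // r0:56,r1:Add2,r2:7,r3:Mul1,r4:8
cycle 9: - // r0:56,r1:Add2,r2:7,r3:Mul1,r4:8
cycle 10: - // r0:56,r1:Add2,r2:7,r3:Mul1,r4:8
cycle 11: - // r0:56,r1:Add2,r2:7,r3:Mul1,r4:8
cycle 12: CDB Mul1=-784 // r0:56,r1:Add2,r2:7,r3:-784,r4:8
cycle 13: - // r0:56,r1:Add2,r2:7,r3:-784,r4:8
cycle 14: CDB Add2=-728 // r0:56,r1:-728,r2:7,r3:-784,r4:8

STATUS = VALUE -728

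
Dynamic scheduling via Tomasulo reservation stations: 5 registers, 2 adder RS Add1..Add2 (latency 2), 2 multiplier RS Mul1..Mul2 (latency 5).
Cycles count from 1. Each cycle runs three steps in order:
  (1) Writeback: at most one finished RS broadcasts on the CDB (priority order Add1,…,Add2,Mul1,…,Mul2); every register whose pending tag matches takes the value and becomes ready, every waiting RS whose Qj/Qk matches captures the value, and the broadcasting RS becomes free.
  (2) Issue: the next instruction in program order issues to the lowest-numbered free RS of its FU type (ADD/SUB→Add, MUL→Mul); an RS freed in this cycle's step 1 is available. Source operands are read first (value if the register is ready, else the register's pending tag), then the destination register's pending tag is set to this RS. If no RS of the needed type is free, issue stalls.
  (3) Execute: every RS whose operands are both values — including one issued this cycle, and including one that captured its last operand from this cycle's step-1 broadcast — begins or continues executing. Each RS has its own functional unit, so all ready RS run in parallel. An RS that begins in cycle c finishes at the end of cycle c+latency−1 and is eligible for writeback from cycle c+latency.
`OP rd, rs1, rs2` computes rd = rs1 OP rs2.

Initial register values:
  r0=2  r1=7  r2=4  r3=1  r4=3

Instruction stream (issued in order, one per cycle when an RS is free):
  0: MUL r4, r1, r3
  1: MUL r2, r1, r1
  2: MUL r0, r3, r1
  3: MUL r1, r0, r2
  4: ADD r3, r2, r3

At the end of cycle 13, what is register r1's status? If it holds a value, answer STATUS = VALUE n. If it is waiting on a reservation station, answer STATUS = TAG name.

STATUS = TAG Mul2

c1: issue MUL r4<-Mul1 | r0:2,r1:7,r2:4,r3:1,r4:Mul1
c2: issue MUL r2<-Mul2 | r0:2,r1:7,r2:Mul2,r3:1,r4:Mul1
c3: stall | r0:2,r1:7,r2:Mul2,r3:1,r4:Mul1
c4: stall | r0:2,r1:7,r2:Mul2,r3:1,r4:Mul1
c5: stall | r0:2,r1:7,r2:Mul2,r3:1,r4:Mul1
c6: CDB Mul1=7; issue MUL r0<-Mul1 | r0:Mul1,r1:7,r2:Mul2,r3:1,r4:7
c7: CDB Mul2=49; issue MUL r1<-Mul2 | r0:Mul1,r1:Mul2,r2:49,r3:1,r4:7
c8: issue ADD r3<-Add1 | r0:Mul1,r1:Mul2,r2:49,r3:Add1,r4:7
c9: - | r0:Mul1,r1:Mul2,r2:49,r3:Add1,r4:7
c10: CDB Add1=50 | r0:Mul1,r1:Mul2,r2:49,r3:50,r4:7
c11: CDB Mul1=7 | r0:7,r1:Mul2,r2:49,r3:50,r4:7
c12: - | r0:7,r1:Mul2,r2:49,r3:50,r4:7
c13: - | r0:7,r1:Mul2,r2:49,r3:50,r4:7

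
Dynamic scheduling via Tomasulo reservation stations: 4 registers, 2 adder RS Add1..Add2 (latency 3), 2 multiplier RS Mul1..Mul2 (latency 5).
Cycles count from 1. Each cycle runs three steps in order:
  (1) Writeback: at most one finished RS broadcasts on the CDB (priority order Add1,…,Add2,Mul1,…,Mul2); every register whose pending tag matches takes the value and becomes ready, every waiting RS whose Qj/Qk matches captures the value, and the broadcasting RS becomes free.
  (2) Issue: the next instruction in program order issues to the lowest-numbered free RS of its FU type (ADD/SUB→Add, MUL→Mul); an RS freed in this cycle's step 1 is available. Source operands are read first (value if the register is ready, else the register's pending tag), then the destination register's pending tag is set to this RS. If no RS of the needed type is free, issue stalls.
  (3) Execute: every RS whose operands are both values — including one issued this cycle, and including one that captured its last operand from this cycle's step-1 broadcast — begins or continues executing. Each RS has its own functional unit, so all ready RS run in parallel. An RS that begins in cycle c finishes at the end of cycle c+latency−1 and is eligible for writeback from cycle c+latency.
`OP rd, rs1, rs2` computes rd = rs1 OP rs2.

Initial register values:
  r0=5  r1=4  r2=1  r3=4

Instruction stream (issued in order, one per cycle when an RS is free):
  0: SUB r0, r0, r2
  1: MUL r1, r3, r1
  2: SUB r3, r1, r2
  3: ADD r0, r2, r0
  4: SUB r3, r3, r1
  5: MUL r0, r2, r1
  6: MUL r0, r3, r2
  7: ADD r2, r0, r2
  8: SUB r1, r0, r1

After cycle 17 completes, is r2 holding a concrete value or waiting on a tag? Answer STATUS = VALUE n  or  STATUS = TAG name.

STATUS = TAG Add2

cycle 1: issue SUB r0<-Add1 // r0:Add1,r1:4,r2:1,r3:4
cycle 2: issue MUL r1<-Mul1 // r0:Add1,r1:Mul1,r2:1,r3:4
cycle 3: issue SUB r3<-Add2 // r0:Add1,r1:Mul1,r2:1,r3:Add2
cycle 4: CDB Add1=4; issue ADD r0<-Add1 // r0:Add1,r1:Mul1,r2:1,r3:Add2
cycle 5: stall // r0:Add1,r1:Mul1,r2:1,r3:Add2
cycle 6: stall // r0:Add1,r1:Mul1,r2:1,r3:Add2
cycle 7: CDB Add1=5; issue SUB r3<-Add1 // r0:5,r1:Mul1,r2:1,r3:Add1
cycle 8: CDB Mul1=16; issue MUL r0<-Mul1 // r0:Mul1,r1:16,r2:1,r3:Add1
cycle 9: issue MUL r0<-Mul2 // r0:Mul2,r1:16,r2:1,r3:Add1
cycle 10: stall // r0:Mul2,r1:16,r2:1,r3:Add1
cycle 11: CDB Add2=15; issue ADD r2<-Add2 // r0:Mul2,r1:16,r2:Add2,r3:Add1
cycle 12: stall // r0:Mul2,r1:16,r2:Add2,r3:Add1
cycle 13: CDB Mul1=16; stall // r0:Mul2,r1:16,r2:Add2,r3:Add1
cycle 14: CDB Add1=-1; issue SUB r1<-Add1 // r0:Mul2,r1:Add1,r2:Add2,r3:-1
cycle 15: - // r0:Mul2,r1:Add1,r2:Add2,r3:-1
cycle 16: - // r0:Mul2,r1:Add1,r2:Add2,r3:-1
cycle 17: - // r0:Mul2,r1:Add1,r2:Add2,r3:-1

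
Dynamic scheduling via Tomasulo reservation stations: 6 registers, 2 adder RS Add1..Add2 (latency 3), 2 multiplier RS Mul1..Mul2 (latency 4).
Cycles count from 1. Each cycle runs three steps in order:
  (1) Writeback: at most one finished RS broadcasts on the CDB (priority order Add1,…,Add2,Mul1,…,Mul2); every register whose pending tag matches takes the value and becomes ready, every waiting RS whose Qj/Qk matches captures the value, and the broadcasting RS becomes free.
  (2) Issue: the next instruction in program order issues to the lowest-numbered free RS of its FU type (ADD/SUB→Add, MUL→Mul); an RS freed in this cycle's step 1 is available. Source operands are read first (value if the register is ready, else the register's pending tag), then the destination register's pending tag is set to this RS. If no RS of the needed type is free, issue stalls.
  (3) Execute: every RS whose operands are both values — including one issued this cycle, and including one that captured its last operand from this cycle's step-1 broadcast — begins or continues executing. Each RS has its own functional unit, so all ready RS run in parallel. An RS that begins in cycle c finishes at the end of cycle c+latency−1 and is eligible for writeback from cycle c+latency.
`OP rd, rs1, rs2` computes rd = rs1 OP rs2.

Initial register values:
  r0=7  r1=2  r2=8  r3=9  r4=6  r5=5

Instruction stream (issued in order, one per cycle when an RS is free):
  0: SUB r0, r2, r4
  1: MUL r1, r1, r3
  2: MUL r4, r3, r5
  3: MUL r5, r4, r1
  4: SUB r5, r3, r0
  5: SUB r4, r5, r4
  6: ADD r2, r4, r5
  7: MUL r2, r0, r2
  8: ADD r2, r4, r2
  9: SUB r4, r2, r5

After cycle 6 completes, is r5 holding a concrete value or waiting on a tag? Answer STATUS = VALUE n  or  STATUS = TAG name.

cycle 1: issue SUB r0<-Add1 // r0:Add1,r1:2,r2:8,r3:9,r4:6,r5:5
cycle 2: issue MUL r1<-Mul1 // r0:Add1,r1:Mul1,r2:8,r3:9,r4:6,r5:5
cycle 3: issue MUL r4<-Mul2 // r0:Add1,r1:Mul1,r2:8,r3:9,r4:Mul2,r5:5
cycle 4: CDB Add1=2; stall // r0:2,r1:Mul1,r2:8,r3:9,r4:Mul2,r5:5
cycle 5: stall // r0:2,r1:Mul1,r2:8,r3:9,r4:Mul2,r5:5
cycle 6: CDB Mul1=18; issue MUL r5<-Mul1 // r0:2,r1:18,r2:8,r3:9,r4:Mul2,r5:Mul1

STATUS = TAG Mul1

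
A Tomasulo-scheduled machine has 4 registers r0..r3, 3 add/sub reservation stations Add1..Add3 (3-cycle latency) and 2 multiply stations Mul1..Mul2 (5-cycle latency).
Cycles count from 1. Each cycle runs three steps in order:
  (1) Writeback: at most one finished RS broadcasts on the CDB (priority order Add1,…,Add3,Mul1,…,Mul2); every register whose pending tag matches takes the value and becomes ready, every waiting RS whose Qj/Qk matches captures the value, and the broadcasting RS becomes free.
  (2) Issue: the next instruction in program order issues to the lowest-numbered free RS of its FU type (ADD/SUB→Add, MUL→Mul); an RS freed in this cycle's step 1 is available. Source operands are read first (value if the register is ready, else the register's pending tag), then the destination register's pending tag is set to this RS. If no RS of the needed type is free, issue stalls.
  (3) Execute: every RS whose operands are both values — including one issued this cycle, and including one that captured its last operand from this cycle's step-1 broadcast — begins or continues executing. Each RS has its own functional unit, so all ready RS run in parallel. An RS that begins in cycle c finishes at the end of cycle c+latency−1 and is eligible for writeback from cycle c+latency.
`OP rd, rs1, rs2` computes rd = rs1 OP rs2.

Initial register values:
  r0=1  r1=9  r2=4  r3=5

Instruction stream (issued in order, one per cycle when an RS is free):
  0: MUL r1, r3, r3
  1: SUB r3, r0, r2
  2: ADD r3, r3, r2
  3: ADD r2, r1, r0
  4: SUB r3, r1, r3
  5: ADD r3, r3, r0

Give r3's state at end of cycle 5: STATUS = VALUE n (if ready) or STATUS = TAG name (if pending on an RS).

  c1: issue MUL r1<-Mul1  regs: r0:1,r1:Mul1,r2:4,r3:5
  c2: issue SUB r3<-Add1  regs: r0:1,r1:Mul1,r2:4,r3:Add1
  c3: issue ADD r3<-Add2  regs: r0:1,r1:Mul1,r2:4,r3:Add2
  c4: issue ADD r2<-Add3  regs: r0:1,r1:Mul1,r2:Add3,r3:Add2
  c5: CDB Add1=-3; issue SUB r3<-Add1  regs: r0:1,r1:Mul1,r2:Add3,r3:Add1

STATUS = TAG Add1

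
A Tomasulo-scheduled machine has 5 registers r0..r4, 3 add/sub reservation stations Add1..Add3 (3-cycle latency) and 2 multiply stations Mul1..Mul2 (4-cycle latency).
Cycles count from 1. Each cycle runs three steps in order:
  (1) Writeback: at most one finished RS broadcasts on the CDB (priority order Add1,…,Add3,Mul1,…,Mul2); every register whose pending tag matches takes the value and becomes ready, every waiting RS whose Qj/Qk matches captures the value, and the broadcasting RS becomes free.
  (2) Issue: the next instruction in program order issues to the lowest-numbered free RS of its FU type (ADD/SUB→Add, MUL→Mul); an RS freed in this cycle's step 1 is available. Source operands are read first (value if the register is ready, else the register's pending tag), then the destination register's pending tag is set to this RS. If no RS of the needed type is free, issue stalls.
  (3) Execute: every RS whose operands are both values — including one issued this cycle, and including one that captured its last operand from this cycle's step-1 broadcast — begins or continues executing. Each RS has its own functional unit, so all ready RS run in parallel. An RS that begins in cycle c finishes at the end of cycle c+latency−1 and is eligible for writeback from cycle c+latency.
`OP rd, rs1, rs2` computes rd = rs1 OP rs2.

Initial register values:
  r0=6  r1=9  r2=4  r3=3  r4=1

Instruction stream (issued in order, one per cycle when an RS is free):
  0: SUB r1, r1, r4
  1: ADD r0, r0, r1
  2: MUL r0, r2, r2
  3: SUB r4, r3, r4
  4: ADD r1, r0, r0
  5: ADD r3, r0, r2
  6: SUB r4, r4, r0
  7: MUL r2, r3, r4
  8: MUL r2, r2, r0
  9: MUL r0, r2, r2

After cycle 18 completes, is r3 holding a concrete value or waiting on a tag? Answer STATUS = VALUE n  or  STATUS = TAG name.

c1: issue SUB r1<-Add1 | r0:6,r1:Add1,r2:4,r3:3,r4:1
c2: issue ADD r0<-Add2 | r0:Add2,r1:Add1,r2:4,r3:3,r4:1
c3: issue MUL r0<-Mul1 | r0:Mul1,r1:Add1,r2:4,r3:3,r4:1
c4: CDB Add1=8; issue SUB r4<-Add1 | r0:Mul1,r1:8,r2:4,r3:3,r4:Add1
c5: issue ADD r1<-Add3 | r0:Mul1,r1:Add3,r2:4,r3:3,r4:Add1
c6: stall | r0:Mul1,r1:Add3,r2:4,r3:3,r4:Add1
c7: CDB Add1=2; issue ADD r3<-Add1 | r0:Mul1,r1:Add3,r2:4,r3:Add1,r4:2
c8: CDB Add2=14; issue SUB r4<-Add2 | r0:Mul1,r1:Add3,r2:4,r3:Add1,r4:Add2
c9: CDB Mul1=16; issue MUL r2<-Mul1 | r0:16,r1:Add3,r2:Mul1,r3:Add1,r4:Add2
c10: issue MUL r2<-Mul2 | r0:16,r1:Add3,r2:Mul2,r3:Add1,r4:Add2
c11: stall | r0:16,r1:Add3,r2:Mul2,r3:Add1,r4:Add2
c12: CDB Add1=20; stall | r0:16,r1:Add3,r2:Mul2,r3:20,r4:Add2
c13: CDB Add2=-14; stall | r0:16,r1:Add3,r2:Mul2,r3:20,r4:-14
c14: CDB Add3=32; stall | r0:16,r1:32,r2:Mul2,r3:20,r4:-14
c15: stall | r0:16,r1:32,r2:Mul2,r3:20,r4:-14
c16: stall | r0:16,r1:32,r2:Mul2,r3:20,r4:-14
c17: CDB Mul1=-280; issue MUL r0<-Mul1 | r0:Mul1,r1:32,r2:Mul2,r3:20,r4:-14
c18: - | r0:Mul1,r1:32,r2:Mul2,r3:20,r4:-14

STATUS = VALUE 20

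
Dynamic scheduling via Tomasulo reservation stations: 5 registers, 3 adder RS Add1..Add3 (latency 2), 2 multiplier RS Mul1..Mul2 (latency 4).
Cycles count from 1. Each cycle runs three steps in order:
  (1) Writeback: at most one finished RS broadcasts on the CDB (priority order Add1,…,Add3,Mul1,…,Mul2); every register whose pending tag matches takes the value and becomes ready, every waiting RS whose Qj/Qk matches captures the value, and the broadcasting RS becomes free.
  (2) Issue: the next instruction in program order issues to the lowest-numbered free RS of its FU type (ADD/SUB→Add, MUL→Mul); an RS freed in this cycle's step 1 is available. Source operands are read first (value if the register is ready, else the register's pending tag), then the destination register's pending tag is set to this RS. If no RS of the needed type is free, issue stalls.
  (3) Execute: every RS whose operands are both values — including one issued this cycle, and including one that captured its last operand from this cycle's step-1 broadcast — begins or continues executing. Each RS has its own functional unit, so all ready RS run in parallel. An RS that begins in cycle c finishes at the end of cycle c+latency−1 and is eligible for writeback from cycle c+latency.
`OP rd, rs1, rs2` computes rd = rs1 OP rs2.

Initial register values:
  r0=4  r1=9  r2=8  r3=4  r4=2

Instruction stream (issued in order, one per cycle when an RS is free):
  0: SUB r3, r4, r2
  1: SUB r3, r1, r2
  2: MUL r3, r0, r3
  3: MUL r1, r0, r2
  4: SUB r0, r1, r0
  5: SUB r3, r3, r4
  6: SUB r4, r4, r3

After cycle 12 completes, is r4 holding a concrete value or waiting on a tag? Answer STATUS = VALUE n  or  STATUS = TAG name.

STATUS = VALUE 0

cycle 1: issue SUB r3<-Add1 // r0:4,r1:9,r2:8,r3:Add1,r4:2
cycle 2: issue SUB r3<-Add2 // r0:4,r1:9,r2:8,r3:Add2,r4:2
cycle 3: CDB Add1=-6; issue MUL r3<-Mul1 // r0:4,r1:9,r2:8,r3:Mul1,r4:2
cycle 4: CDB Add2=1; issue MUL r1<-Mul2 // r0:4,r1:Mul2,r2:8,r3:Mul1,r4:2
cycle 5: issue SUB r0<-Add1 // r0:Add1,r1:Mul2,r2:8,r3:Mul1,r4:2
cycle 6: issue SUB r3<-Add2 // r0:Add1,r1:Mul2,r2:8,r3:Add2,r4:2
cycle 7: issue SUB r4<-Add3 // r0:Add1,r1:Mul2,r2:8,r3:Add2,r4:Add3
cycle 8: CDB Mul1=4 // r0:Add1,r1:Mul2,r2:8,r3:Add2,r4:Add3
cycle 9: CDB Mul2=32 // r0:Add1,r1:32,r2:8,r3:Add2,r4:Add3
cycle 10: CDB Add2=2 // r0:Add1,r1:32,r2:8,r3:2,r4:Add3
cycle 11: CDB Add1=28 // r0:28,r1:32,r2:8,r3:2,r4:Add3
cycle 12: CDB Add3=0 // r0:28,r1:32,r2:8,r3:2,r4:0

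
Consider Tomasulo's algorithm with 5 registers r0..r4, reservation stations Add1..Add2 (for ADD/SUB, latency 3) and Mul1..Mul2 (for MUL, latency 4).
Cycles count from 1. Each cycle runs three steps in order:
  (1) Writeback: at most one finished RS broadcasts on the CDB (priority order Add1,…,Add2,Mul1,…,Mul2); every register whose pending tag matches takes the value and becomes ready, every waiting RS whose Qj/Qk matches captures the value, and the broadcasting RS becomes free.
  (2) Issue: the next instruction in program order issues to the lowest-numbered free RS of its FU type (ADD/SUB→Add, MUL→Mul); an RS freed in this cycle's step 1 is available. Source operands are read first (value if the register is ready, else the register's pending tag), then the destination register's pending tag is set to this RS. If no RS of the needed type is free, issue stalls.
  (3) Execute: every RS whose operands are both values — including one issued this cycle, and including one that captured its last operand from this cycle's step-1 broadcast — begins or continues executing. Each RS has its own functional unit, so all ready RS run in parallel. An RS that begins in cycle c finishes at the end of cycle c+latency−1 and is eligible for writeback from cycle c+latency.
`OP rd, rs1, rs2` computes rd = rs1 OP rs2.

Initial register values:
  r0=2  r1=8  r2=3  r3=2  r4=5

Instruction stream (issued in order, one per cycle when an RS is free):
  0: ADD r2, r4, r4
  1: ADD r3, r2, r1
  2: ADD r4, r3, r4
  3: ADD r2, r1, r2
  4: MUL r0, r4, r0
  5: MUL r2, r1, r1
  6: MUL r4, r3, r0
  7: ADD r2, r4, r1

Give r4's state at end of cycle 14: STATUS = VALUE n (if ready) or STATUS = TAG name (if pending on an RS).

STATUS = TAG Mul2

  c1: issue ADD r2<-Add1  regs: r0:2,r1:8,r2:Add1,r3:2,r4:5
  c2: issue ADD r3<-Add2  regs: r0:2,r1:8,r2:Add1,r3:Add2,r4:5
  c3: stall  regs: r0:2,r1:8,r2:Add1,r3:Add2,r4:5
  c4: CDB Add1=10; issue ADD r4<-Add1  regs: r0:2,r1:8,r2:10,r3:Add2,r4:Add1
  c5: stall  regs: r0:2,r1:8,r2:10,r3:Add2,r4:Add1
  c6: stall  regs: r0:2,r1:8,r2:10,r3:Add2,r4:Add1
  c7: CDB Add2=18; issue ADD r2<-Add2  regs: r0:2,r1:8,r2:Add2,r3:18,r4:Add1
  c8: issue MUL r0<-Mul1  regs: r0:Mul1,r1:8,r2:Add2,r3:18,r4:Add1
  c9: issue MUL r2<-Mul2  regs: r0:Mul1,r1:8,r2:Mul2,r3:18,r4:Add1
  c10: CDB Add1=23; stall  regs: r0:Mul1,r1:8,r2:Mul2,r3:18,r4:23
  c11: CDB Add2=18; stall  regs: r0:Mul1,r1:8,r2:Mul2,r3:18,r4:23
  c12: stall  regs: r0:Mul1,r1:8,r2:Mul2,r3:18,r4:23
  c13: CDB Mul2=64; issue MUL r4<-Mul2  regs: r0:Mul1,r1:8,r2:64,r3:18,r4:Mul2
  c14: CDB Mul1=46; issue ADD r2<-Add1  regs: r0:46,r1:8,r2:Add1,r3:18,r4:Mul2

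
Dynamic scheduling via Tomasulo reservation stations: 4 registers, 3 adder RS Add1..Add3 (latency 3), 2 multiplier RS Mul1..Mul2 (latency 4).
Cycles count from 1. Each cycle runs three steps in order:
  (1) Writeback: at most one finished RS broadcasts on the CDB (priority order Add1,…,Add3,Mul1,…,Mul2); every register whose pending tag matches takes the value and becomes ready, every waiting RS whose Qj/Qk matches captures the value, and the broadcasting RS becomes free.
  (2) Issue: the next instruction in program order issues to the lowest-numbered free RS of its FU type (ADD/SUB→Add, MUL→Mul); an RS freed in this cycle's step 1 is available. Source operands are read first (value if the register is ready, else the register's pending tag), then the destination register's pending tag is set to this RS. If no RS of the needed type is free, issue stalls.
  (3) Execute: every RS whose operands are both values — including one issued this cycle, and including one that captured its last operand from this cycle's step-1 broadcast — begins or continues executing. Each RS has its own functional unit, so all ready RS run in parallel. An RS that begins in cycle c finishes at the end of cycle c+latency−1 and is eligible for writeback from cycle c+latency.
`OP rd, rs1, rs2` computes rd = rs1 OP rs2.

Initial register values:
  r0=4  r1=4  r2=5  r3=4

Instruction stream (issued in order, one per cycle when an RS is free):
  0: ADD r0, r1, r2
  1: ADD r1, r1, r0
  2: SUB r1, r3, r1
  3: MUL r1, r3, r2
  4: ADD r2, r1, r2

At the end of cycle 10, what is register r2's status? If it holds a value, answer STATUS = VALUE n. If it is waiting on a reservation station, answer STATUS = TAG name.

STATUS = TAG Add1

c1: issue ADD r0<-Add1 | r0:Add1,r1:4,r2:5,r3:4
c2: issue ADD r1<-Add2 | r0:Add1,r1:Add2,r2:5,r3:4
c3: issue SUB r1<-Add3 | r0:Add1,r1:Add3,r2:5,r3:4
c4: CDB Add1=9; issue MUL r1<-Mul1 | r0:9,r1:Mul1,r2:5,r3:4
c5: issue ADD r2<-Add1 | r0:9,r1:Mul1,r2:Add1,r3:4
c6: - | r0:9,r1:Mul1,r2:Add1,r3:4
c7: CDB Add2=13 | r0:9,r1:Mul1,r2:Add1,r3:4
c8: CDB Mul1=20 | r0:9,r1:20,r2:Add1,r3:4
c9: - | r0:9,r1:20,r2:Add1,r3:4
c10: CDB Add3=-9 | r0:9,r1:20,r2:Add1,r3:4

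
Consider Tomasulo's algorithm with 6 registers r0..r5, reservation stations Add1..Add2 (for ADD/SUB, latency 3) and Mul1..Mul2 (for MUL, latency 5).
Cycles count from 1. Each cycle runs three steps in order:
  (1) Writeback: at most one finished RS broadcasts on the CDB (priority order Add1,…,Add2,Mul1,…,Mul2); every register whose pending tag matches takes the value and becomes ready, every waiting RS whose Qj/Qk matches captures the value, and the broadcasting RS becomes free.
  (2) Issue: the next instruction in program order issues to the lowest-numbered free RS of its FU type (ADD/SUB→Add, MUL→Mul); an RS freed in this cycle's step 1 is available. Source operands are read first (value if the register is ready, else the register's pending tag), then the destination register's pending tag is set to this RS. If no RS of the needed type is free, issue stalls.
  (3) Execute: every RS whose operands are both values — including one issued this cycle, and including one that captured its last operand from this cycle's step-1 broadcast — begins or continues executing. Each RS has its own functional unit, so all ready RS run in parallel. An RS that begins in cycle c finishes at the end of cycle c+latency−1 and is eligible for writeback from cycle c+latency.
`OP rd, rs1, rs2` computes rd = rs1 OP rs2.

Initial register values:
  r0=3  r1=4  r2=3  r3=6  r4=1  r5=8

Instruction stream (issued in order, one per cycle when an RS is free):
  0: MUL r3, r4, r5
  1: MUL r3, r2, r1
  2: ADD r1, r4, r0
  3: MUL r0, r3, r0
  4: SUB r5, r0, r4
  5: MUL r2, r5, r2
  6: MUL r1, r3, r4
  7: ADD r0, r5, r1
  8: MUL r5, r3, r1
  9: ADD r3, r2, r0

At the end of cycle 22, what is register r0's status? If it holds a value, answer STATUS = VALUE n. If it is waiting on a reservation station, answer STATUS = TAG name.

STATUS = VALUE 47

  c1: issue MUL r3<-Mul1  regs: r0:3,r1:4,r2:3,r3:Mul1,r4:1,r5:8
  c2: issue MUL r3<-Mul2  regs: r0:3,r1:4,r2:3,r3:Mul2,r4:1,r5:8
  c3: issue ADD r1<-Add1  regs: r0:3,r1:Add1,r2:3,r3:Mul2,r4:1,r5:8
  c4: stall  regs: r0:3,r1:Add1,r2:3,r3:Mul2,r4:1,r5:8
  c5: stall  regs: r0:3,r1:Add1,r2:3,r3:Mul2,r4:1,r5:8
  c6: CDB Add1=4; stall  regs: r0:3,r1:4,r2:3,r3:Mul2,r4:1,r5:8
  c7: CDB Mul1=8; issue MUL r0<-Mul1  regs: r0:Mul1,r1:4,r2:3,r3:Mul2,r4:1,r5:8
  c8: CDB Mul2=12; issue SUB r5<-Add1  regs: r0:Mul1,r1:4,r2:3,r3:12,r4:1,r5:Add1
  c9: issue MUL r2<-Mul2  regs: r0:Mul1,r1:4,r2:Mul2,r3:12,r4:1,r5:Add1
  c10: stall  regs: r0:Mul1,r1:4,r2:Mul2,r3:12,r4:1,r5:Add1
  c11: stall  regs: r0:Mul1,r1:4,r2:Mul2,r3:12,r4:1,r5:Add1
  c12: stall  regs: r0:Mul1,r1:4,r2:Mul2,r3:12,r4:1,r5:Add1
  c13: CDB Mul1=36; issue MUL r1<-Mul1  regs: r0:36,r1:Mul1,r2:Mul2,r3:12,r4:1,r5:Add1
  c14: issue ADD r0<-Add2  regs: r0:Add2,r1:Mul1,r2:Mul2,r3:12,r4:1,r5:Add1
  c15: stall  regs: r0:Add2,r1:Mul1,r2:Mul2,r3:12,r4:1,r5:Add1
  c16: CDB Add1=35; stall  regs: r0:Add2,r1:Mul1,r2:Mul2,r3:12,r4:1,r5:35
  c17: stall  regs: r0:Add2,r1:Mul1,r2:Mul2,r3:12,r4:1,r5:35
  c18: CDB Mul1=12; issue MUL r5<-Mul1  regs: r0:Add2,r1:12,r2:Mul2,r3:12,r4:1,r5:Mul1
  c19: issue ADD r3<-Add1  regs: r0:Add2,r1:12,r2:Mul2,r3:Add1,r4:1,r5:Mul1
  c20: -  regs: r0:Add2,r1:12,r2:Mul2,r3:Add1,r4:1,r5:Mul1
  c21: CDB Add2=47  regs: r0:47,r1:12,r2:Mul2,r3:Add1,r4:1,r5:Mul1
  c22: CDB Mul2=105  regs: r0:47,r1:12,r2:105,r3:Add1,r4:1,r5:Mul1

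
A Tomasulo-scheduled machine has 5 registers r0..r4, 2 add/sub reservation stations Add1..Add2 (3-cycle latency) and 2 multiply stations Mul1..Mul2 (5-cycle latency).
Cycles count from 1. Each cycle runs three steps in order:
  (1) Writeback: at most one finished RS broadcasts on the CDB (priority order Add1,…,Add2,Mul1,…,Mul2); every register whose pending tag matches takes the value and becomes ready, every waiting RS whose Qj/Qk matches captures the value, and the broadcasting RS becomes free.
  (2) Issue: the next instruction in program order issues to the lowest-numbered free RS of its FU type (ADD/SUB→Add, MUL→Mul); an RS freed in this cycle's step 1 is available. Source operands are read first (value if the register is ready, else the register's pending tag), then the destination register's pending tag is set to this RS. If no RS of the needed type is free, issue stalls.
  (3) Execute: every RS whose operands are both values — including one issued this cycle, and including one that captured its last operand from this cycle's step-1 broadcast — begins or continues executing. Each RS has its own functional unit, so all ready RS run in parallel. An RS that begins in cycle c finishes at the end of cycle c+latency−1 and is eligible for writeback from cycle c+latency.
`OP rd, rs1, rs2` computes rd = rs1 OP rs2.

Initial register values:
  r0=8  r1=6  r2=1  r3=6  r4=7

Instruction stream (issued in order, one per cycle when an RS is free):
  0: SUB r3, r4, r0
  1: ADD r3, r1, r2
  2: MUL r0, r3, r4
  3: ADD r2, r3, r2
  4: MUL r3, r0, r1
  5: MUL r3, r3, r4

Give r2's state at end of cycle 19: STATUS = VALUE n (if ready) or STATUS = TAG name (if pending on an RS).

c1: issue SUB r3<-Add1 | r0:8,r1:6,r2:1,r3:Add1,r4:7
c2: issue ADD r3<-Add2 | r0:8,r1:6,r2:1,r3:Add2,r4:7
c3: issue MUL r0<-Mul1 | r0:Mul1,r1:6,r2:1,r3:Add2,r4:7
c4: CDB Add1=-1; issue ADD r2<-Add1 | r0:Mul1,r1:6,r2:Add1,r3:Add2,r4:7
c5: CDB Add2=7; issue MUL r3<-Mul2 | r0:Mul1,r1:6,r2:Add1,r3:Mul2,r4:7
c6: stall | r0:Mul1,r1:6,r2:Add1,r3:Mul2,r4:7
c7: stall | r0:Mul1,r1:6,r2:Add1,r3:Mul2,r4:7
c8: CDB Add1=8; stall | r0:Mul1,r1:6,r2:8,r3:Mul2,r4:7
c9: stall | r0:Mul1,r1:6,r2:8,r3:Mul2,r4:7
c10: CDB Mul1=49; issue MUL r3<-Mul1 | r0:49,r1:6,r2:8,r3:Mul1,r4:7
c11: - | r0:49,r1:6,r2:8,r3:Mul1,r4:7
c12: - | r0:49,r1:6,r2:8,r3:Mul1,r4:7
c13: - | r0:49,r1:6,r2:8,r3:Mul1,r4:7
c14: - | r0:49,r1:6,r2:8,r3:Mul1,r4:7
c15: CDB Mul2=294 | r0:49,r1:6,r2:8,r3:Mul1,r4:7
c16: - | r0:49,r1:6,r2:8,r3:Mul1,r4:7
c17: - | r0:49,r1:6,r2:8,r3:Mul1,r4:7
c18: - | r0:49,r1:6,r2:8,r3:Mul1,r4:7
c19: - | r0:49,r1:6,r2:8,r3:Mul1,r4:7

STATUS = VALUE 8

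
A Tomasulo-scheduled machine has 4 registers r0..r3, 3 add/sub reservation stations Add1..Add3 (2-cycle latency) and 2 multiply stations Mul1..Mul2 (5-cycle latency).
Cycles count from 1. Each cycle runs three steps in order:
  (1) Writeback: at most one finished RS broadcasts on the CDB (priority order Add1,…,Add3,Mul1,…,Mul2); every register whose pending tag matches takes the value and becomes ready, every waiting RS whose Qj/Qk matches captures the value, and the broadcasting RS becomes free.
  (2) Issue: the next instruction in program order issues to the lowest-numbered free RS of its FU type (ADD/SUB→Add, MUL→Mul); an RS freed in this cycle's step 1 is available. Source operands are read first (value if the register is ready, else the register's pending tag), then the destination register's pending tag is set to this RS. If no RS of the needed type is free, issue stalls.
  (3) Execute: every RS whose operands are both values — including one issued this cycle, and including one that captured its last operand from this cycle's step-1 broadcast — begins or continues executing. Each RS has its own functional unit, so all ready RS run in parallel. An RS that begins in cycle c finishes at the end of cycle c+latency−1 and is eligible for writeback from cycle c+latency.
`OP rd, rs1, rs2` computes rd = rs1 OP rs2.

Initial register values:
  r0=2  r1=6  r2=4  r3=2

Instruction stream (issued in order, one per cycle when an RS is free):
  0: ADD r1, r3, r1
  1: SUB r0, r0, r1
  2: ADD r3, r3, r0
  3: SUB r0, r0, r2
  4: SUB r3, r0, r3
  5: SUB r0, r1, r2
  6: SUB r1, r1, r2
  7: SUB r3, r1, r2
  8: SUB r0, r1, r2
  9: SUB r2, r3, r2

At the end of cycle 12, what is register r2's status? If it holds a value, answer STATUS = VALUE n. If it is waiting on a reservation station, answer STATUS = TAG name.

STATUS = TAG Add3

cycle 1: issue ADD r1<-Add1 // r0:2,r1:Add1,r2:4,r3:2
cycle 2: issue SUB r0<-Add2 // r0:Add2,r1:Add1,r2:4,r3:2
cycle 3: CDB Add1=8; issue ADD r3<-Add1 // r0:Add2,r1:8,r2:4,r3:Add1
cycle 4: issue SUB r0<-Add3 // r0:Add3,r1:8,r2:4,r3:Add1
cycle 5: CDB Add2=-6; issue SUB r3<-Add2 // r0:Add3,r1:8,r2:4,r3:Add2
cycle 6: stall // r0:Add3,r1:8,r2:4,r3:Add2
cycle 7: CDB Add1=-4; issue SUB r0<-Add1 // r0:Add1,r1:8,r2:4,r3:Add2
cycle 8: CDB Add3=-10; issue SUB r1<-Add3 // r0:Add1,r1:Add3,r2:4,r3:Add2
cycle 9: CDB Add1=4; issue SUB r3<-Add1 // r0:4,r1:Add3,r2:4,r3:Add1
cycle 10: CDB Add2=-6; issue SUB r0<-Add2 // r0:Add2,r1:Add3,r2:4,r3:Add1
cycle 11: CDB Add3=4; issue SUB r2<-Add3 // r0:Add2,r1:4,r2:Add3,r3:Add1
cycle 12: - // r0:Add2,r1:4,r2:Add3,r3:Add1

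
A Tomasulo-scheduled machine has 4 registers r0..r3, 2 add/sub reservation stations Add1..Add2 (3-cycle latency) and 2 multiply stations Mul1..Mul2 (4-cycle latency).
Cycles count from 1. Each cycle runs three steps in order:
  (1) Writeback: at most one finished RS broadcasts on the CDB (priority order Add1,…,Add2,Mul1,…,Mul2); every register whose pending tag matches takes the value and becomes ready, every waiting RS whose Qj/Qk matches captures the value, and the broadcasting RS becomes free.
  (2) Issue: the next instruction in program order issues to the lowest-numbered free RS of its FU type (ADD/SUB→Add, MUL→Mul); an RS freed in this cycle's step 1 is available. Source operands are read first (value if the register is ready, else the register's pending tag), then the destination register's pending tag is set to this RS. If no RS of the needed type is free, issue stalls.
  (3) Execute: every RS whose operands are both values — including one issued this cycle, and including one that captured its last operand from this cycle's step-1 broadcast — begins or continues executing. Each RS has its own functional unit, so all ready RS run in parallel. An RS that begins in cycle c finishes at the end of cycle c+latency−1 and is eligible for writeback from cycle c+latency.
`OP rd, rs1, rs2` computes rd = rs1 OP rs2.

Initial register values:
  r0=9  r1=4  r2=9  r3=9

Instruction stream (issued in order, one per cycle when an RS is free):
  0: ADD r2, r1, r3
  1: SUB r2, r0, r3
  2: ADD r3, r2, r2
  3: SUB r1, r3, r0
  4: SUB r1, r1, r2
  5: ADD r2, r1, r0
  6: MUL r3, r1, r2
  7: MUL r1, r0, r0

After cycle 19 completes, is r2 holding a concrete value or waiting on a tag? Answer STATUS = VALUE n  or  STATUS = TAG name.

c1: issue ADD r2<-Add1 | r0:9,r1:4,r2:Add1,r3:9
c2: issue SUB r2<-Add2 | r0:9,r1:4,r2:Add2,r3:9
c3: stall | r0:9,r1:4,r2:Add2,r3:9
c4: CDB Add1=13; issue ADD r3<-Add1 | r0:9,r1:4,r2:Add2,r3:Add1
c5: CDB Add2=0; issue SUB r1<-Add2 | r0:9,r1:Add2,r2:0,r3:Add1
c6: stall | r0:9,r1:Add2,r2:0,r3:Add1
c7: stall | r0:9,r1:Add2,r2:0,r3:Add1
c8: CDB Add1=0; issue SUB r1<-Add1 | r0:9,r1:Add1,r2:0,r3:0
c9: stall | r0:9,r1:Add1,r2:0,r3:0
c10: stall | r0:9,r1:Add1,r2:0,r3:0
c11: CDB Add2=-9; issue ADD r2<-Add2 | r0:9,r1:Add1,r2:Add2,r3:0
c12: issue MUL r3<-Mul1 | r0:9,r1:Add1,r2:Add2,r3:Mul1
c13: issue MUL r1<-Mul2 | r0:9,r1:Mul2,r2:Add2,r3:Mul1
c14: CDB Add1=-9 | r0:9,r1:Mul2,r2:Add2,r3:Mul1
c15: - | r0:9,r1:Mul2,r2:Add2,r3:Mul1
c16: - | r0:9,r1:Mul2,r2:Add2,r3:Mul1
c17: CDB Add2=0 | r0:9,r1:Mul2,r2:0,r3:Mul1
c18: CDB Mul2=81 | r0:9,r1:81,r2:0,r3:Mul1
c19: - | r0:9,r1:81,r2:0,r3:Mul1

STATUS = VALUE 0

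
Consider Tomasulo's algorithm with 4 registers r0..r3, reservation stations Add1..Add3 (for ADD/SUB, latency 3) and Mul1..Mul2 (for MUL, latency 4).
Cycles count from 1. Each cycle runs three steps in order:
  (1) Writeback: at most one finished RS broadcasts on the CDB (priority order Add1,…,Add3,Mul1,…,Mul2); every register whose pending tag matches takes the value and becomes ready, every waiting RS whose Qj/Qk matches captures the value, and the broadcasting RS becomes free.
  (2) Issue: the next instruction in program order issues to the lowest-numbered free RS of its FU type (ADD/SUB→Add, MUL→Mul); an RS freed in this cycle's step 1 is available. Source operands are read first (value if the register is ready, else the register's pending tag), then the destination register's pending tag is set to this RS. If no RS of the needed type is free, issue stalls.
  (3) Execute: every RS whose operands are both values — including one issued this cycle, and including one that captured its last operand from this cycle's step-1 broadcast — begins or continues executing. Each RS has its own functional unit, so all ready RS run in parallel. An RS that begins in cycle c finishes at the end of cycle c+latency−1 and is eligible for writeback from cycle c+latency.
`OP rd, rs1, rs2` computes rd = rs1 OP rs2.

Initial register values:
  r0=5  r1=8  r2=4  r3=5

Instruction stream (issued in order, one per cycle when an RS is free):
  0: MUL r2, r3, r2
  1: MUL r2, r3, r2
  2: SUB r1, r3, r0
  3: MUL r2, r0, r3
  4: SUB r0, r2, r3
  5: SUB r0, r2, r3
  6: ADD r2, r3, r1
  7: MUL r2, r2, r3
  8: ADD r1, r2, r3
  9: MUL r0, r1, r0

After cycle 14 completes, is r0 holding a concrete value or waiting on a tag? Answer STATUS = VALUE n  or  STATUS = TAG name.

STATUS = TAG Mul2

  c1: issue MUL r2<-Mul1  regs: r0:5,r1:8,r2:Mul1,r3:5
  c2: issue MUL r2<-Mul2  regs: r0:5,r1:8,r2:Mul2,r3:5
  c3: issue SUB r1<-Add1  regs: r0:5,r1:Add1,r2:Mul2,r3:5
  c4: stall  regs: r0:5,r1:Add1,r2:Mul2,r3:5
  c5: CDB Mul1=20; issue MUL r2<-Mul1  regs: r0:5,r1:Add1,r2:Mul1,r3:5
  c6: CDB Add1=0; issue SUB r0<-Add1  regs: r0:Add1,r1:0,r2:Mul1,r3:5
  c7: issue SUB r0<-Add2  regs: r0:Add2,r1:0,r2:Mul1,r3:5
  c8: issue ADD r2<-Add3  regs: r0:Add2,r1:0,r2:Add3,r3:5
  c9: CDB Mul1=25; issue MUL r2<-Mul1  regs: r0:Add2,r1:0,r2:Mul1,r3:5
  c10: CDB Mul2=100; stall  regs: r0:Add2,r1:0,r2:Mul1,r3:5
  c11: CDB Add3=5; issue ADD r1<-Add3  regs: r0:Add2,r1:Add3,r2:Mul1,r3:5
  c12: CDB Add1=20; issue MUL r0<-Mul2  regs: r0:Mul2,r1:Add3,r2:Mul1,r3:5
  c13: CDB Add2=20  regs: r0:Mul2,r1:Add3,r2:Mul1,r3:5
  c14: -  regs: r0:Mul2,r1:Add3,r2:Mul1,r3:5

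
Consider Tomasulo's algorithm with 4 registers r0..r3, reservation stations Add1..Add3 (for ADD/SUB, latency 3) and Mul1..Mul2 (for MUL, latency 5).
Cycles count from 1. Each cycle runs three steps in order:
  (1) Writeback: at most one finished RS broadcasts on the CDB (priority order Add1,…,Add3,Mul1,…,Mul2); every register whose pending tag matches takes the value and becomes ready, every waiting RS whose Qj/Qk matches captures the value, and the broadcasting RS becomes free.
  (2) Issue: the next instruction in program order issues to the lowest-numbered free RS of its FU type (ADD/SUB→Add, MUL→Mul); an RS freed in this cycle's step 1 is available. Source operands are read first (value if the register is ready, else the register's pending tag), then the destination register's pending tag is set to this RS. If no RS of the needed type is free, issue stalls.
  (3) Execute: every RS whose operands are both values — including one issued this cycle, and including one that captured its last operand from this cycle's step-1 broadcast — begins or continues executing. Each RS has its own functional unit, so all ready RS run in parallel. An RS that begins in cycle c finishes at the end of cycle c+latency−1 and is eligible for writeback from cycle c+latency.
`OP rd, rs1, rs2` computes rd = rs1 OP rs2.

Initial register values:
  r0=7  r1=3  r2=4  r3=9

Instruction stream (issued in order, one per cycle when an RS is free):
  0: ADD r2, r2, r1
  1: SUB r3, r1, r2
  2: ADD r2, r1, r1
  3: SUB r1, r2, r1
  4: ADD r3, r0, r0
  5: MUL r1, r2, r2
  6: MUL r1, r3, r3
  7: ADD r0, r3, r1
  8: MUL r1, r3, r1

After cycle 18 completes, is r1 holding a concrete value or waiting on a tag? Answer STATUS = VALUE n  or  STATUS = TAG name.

STATUS = TAG Mul1

cycle 1: issue ADD r2<-Add1 // r0:7,r1:3,r2:Add1,r3:9
cycle 2: issue SUB r3<-Add2 // r0:7,r1:3,r2:Add1,r3:Add2
cycle 3: issue ADD r2<-Add3 // r0:7,r1:3,r2:Add3,r3:Add2
cycle 4: CDB Add1=7; issue SUB r1<-Add1 // r0:7,r1:Add1,r2:Add3,r3:Add2
cycle 5: stall // r0:7,r1:Add1,r2:Add3,r3:Add2
cycle 6: CDB Add3=6; issue ADD r3<-Add3 // r0:7,r1:Add1,r2:6,r3:Add3
cycle 7: CDB Add2=-4; issue MUL r1<-Mul1 // r0:7,r1:Mul1,r2:6,r3:Add3
cycle 8: issue MUL r1<-Mul2 // r0:7,r1:Mul2,r2:6,r3:Add3
cycle 9: CDB Add1=3; issue ADD r0<-Add1 // r0:Add1,r1:Mul2,r2:6,r3:Add3
cycle 10: CDB Add3=14; stall // r0:Add1,r1:Mul2,r2:6,r3:14
cycle 11: stall // r0:Add1,r1:Mul2,r2:6,r3:14
cycle 12: CDB Mul1=36; issue MUL r1<-Mul1 // r0:Add1,r1:Mul1,r2:6,r3:14
cycle 13: - // r0:Add1,r1:Mul1,r2:6,r3:14
cycle 14: - // r0:Add1,r1:Mul1,r2:6,r3:14
cycle 15: CDB Mul2=196 // r0:Add1,r1:Mul1,r2:6,r3:14
cycle 16: - // r0:Add1,r1:Mul1,r2:6,r3:14
cycle 17: - // r0:Add1,r1:Mul1,r2:6,r3:14
cycle 18: CDB Add1=210 // r0:210,r1:Mul1,r2:6,r3:14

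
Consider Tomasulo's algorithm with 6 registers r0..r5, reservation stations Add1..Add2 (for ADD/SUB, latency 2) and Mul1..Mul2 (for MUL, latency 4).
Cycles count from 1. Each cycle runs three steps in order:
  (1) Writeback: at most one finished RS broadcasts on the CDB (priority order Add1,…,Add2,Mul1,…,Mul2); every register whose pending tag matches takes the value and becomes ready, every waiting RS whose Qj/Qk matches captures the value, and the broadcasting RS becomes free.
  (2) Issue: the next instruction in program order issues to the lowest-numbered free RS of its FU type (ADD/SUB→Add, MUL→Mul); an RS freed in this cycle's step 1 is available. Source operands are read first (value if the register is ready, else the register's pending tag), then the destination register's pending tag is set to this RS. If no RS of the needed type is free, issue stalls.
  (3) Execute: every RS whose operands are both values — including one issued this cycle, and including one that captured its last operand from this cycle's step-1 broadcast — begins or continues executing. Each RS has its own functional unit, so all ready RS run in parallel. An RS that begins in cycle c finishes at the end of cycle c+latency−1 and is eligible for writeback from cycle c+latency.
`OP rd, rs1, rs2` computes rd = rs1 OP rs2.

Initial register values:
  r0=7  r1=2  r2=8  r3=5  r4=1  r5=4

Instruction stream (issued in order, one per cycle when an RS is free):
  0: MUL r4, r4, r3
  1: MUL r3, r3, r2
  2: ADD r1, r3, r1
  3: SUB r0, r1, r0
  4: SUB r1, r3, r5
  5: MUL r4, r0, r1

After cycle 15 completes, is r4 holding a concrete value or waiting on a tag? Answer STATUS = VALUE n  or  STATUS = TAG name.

  c1: issue MUL r4<-Mul1  regs: r0:7,r1:2,r2:8,r3:5,r4:Mul1,r5:4
  c2: issue MUL r3<-Mul2  regs: r0:7,r1:2,r2:8,r3:Mul2,r4:Mul1,r5:4
  c3: issue ADD r1<-Add1  regs: r0:7,r1:Add1,r2:8,r3:Mul2,r4:Mul1,r5:4
  c4: issue SUB r0<-Add2  regs: r0:Add2,r1:Add1,r2:8,r3:Mul2,r4:Mul1,r5:4
  c5: CDB Mul1=5; stall  regs: r0:Add2,r1:Add1,r2:8,r3:Mul2,r4:5,r5:4
  c6: CDB Mul2=40; stall  regs: r0:Add2,r1:Add1,r2:8,r3:40,r4:5,r5:4
  c7: stall  regs: r0:Add2,r1:Add1,r2:8,r3:40,r4:5,r5:4
  c8: CDB Add1=42; issue SUB r1<-Add1  regs: r0:Add2,r1:Add1,r2:8,r3:40,r4:5,r5:4
  c9: issue MUL r4<-Mul1  regs: r0:Add2,r1:Add1,r2:8,r3:40,r4:Mul1,r5:4
  c10: CDB Add1=36  regs: r0:Add2,r1:36,r2:8,r3:40,r4:Mul1,r5:4
  c11: CDB Add2=35  regs: r0:35,r1:36,r2:8,r3:40,r4:Mul1,r5:4
  c12: -  regs: r0:35,r1:36,r2:8,r3:40,r4:Mul1,r5:4
  c13: -  regs: r0:35,r1:36,r2:8,r3:40,r4:Mul1,r5:4
  c14: -  regs: r0:35,r1:36,r2:8,r3:40,r4:Mul1,r5:4
  c15: CDB Mul1=1260  regs: r0:35,r1:36,r2:8,r3:40,r4:1260,r5:4

STATUS = VALUE 1260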